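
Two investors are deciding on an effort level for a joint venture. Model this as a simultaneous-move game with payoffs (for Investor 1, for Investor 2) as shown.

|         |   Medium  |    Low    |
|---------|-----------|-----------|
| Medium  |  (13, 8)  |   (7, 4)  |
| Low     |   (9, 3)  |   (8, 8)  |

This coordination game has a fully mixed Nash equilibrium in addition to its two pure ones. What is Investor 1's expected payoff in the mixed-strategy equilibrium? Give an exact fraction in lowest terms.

41/5

Investor 2 mixes with probability q on Medium, chosen so Investor 1 is indifferent: 13q + 7(1−q) = 9q + 8(1−q) gives q = 1/5.
Investor 1's expected payoff (from either row, since indifferent) is 13·1/5 + 7·4/5 = 41/5.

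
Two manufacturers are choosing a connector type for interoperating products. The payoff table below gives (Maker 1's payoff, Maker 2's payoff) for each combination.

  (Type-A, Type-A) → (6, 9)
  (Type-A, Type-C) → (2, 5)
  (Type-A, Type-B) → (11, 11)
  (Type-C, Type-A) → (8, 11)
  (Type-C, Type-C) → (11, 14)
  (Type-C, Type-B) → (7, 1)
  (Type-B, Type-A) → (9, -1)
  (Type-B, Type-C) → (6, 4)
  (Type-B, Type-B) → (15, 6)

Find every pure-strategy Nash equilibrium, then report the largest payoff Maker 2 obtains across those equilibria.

Both Type-C is a pure NE (Maker 1: 11 ≥ 6; Maker 2: 14 ≥ 11). Maker 2 gets 14.
Both Type-B is a pure NE (Maker 1: 15 ≥ 11; Maker 2: 6 ≥ 4). Maker 2 gets 6.
Every other cell has a profitable deviation for at least one player. Highest of {14, 6} is 14.

14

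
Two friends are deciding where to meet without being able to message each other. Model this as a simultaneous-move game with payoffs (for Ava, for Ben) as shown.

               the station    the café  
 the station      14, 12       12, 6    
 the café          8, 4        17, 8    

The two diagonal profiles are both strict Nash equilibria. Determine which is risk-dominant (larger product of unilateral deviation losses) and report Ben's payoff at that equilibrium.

At both the station: Ava loses 14 − 8 = 6 by deviating; Ben loses 12 − 6 = 6. Product = 6·6 = 36.
At both the café: Ava loses 17 − 12 = 5 by deviating; Ben loses 8 − 4 = 4. Product = 5·4 = 20.
36 > 20, so both the station is risk-dominant. Ben's payoff there is 12.

12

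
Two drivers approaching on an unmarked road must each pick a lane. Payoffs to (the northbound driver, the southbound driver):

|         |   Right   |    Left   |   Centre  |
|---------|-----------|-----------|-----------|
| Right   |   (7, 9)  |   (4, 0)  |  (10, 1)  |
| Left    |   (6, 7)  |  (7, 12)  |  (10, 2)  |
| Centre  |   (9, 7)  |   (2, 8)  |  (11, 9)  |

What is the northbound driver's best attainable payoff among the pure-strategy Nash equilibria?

Both Left is a pure NE (the northbound driver: 7 ≥ 4; the southbound driver: 12 ≥ 7). The northbound driver gets 7.
Both Centre is a pure NE (the northbound driver: 11 ≥ 10; the southbound driver: 9 ≥ 8). The northbound driver gets 11.
Every other cell has a profitable deviation for at least one player. Highest of {7, 11} is 11.

11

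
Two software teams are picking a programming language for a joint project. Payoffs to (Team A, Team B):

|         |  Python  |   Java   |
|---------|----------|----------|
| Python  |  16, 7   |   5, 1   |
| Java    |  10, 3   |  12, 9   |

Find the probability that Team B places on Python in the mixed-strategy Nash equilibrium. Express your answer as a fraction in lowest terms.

Team B's mix q on Python must make Team A indifferent between Python and Java.
Team A's payoff from Python: 16q + 5(1−q). From Java: 10q + 12(1−q).
Set equal: 6q = 7(1−q) → q = 7/13.

7/13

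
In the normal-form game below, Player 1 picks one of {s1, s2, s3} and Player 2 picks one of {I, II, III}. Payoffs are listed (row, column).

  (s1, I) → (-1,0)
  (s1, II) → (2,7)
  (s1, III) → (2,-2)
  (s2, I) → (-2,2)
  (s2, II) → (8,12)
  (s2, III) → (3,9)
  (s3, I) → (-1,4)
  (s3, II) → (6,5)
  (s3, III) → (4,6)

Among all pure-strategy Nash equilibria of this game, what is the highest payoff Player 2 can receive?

(s2, II) is a pure NE (Player 1: 8 ≥ 6; Player 2: 12 ≥ 9). Player 2 gets 12.
(s3, III) is a pure NE (Player 1: 4 ≥ 3; Player 2: 6 ≥ 5). Player 2 gets 6.
Every other cell has a profitable deviation for at least one player. Highest of {12, 6} is 12.

12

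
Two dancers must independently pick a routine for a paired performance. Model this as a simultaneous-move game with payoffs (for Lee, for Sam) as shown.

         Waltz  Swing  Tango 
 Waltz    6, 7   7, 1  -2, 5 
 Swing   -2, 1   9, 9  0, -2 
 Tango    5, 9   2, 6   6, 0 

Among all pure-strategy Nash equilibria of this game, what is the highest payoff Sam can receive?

Both Waltz is a pure NE (Lee: 6 ≥ 5; Sam: 7 ≥ 5). Sam gets 7.
Both Swing is a pure NE (Lee: 9 ≥ 7; Sam: 9 ≥ 1). Sam gets 9.
Every other cell has a profitable deviation for at least one player. Highest of {7, 9} is 9.

9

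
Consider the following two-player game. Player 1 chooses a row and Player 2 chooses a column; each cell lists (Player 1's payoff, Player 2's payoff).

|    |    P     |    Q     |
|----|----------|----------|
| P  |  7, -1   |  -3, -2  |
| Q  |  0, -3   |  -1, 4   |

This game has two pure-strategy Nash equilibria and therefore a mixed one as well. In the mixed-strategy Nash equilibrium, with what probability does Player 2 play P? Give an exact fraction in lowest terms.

Player 2's mix q on P must make Player 1 indifferent between P and Q.
Player 1's payoff from P: 7q + (-3)(1−q). From Q: 0q + (-1)(1−q).
Set equal: 7q = 2(1−q) → q = 2/9.

2/9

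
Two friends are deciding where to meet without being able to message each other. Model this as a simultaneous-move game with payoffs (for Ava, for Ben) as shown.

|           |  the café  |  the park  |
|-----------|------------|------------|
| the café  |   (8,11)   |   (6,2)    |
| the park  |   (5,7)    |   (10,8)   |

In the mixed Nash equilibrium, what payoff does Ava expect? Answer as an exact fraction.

50/7

Ben mixes with probability q on the café, chosen so Ava is indifferent: 8q + 6(1−q) = 5q + 10(1−q) gives q = 4/7.
Ava's expected payoff (from either row, since indifferent) is 8·4/7 + 6·3/7 = 50/7.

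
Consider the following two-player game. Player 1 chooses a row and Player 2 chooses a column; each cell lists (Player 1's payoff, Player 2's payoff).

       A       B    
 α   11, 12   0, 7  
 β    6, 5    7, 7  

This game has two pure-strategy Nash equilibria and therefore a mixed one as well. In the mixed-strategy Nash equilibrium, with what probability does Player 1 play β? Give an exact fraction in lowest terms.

5/7

Player 1's mix p on α must make Player 2 indifferent between A and B.
Player 2's payoff from A: 12p + 5(1−p). From B: 7p + 7(1−p).
Set equal: 5p = 2(1−p) → p = 2/7.
Probability on β is 1 − 2/7 = 5/7.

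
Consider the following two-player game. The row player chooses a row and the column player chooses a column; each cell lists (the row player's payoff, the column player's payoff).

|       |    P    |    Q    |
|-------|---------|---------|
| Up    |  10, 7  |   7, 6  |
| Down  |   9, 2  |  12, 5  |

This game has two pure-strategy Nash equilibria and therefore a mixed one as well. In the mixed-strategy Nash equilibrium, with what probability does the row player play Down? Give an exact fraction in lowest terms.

The row player's mix p on Up must make the column player indifferent between P and Q.
The column player's payoff from P: 7p + 2(1−p). From Q: 6p + 5(1−p).
Set equal: 1p = 3(1−p) → p = 3/4.
Probability on Down is 1 − 3/4 = 1/4.

1/4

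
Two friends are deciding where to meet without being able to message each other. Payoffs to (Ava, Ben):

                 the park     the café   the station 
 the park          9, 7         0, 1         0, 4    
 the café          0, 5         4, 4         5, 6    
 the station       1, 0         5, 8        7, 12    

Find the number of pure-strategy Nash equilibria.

Both the park: Ava gets 9 (best alternative 1); Ben gets 7 (best alternative 4). Neither deviates — NE.
Both the station: Ava gets 7 (best alternative 5); Ben gets 12 (best alternative 8). Neither deviates — NE.
Both the café is not a NE: Ava would switch to the station (5 > 4).
No other cell survives both best-response checks, so there are 2 pure NE.

2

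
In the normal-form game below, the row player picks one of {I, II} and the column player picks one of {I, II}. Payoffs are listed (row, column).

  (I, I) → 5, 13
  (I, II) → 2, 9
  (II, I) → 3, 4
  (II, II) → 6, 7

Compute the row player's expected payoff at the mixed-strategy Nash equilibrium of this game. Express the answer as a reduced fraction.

4

The column player mixes with probability q on I, chosen so the row player is indifferent: 5q + 2(1−q) = 3q + 6(1−q) gives q = 2/3.
The row player's expected payoff (from either row, since indifferent) is 5·2/3 + 2·1/3 = 4.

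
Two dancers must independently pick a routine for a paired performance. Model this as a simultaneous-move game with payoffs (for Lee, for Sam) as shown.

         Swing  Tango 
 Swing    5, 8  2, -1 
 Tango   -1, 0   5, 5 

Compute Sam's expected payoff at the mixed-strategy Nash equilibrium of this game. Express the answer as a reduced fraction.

Lee mixes with probability p on Swing, chosen so Sam is indifferent: 8p + 0(1−p) = (-1)p + 5(1−p) gives p = 5/14.
Sam's expected payoff is 8·5/14 + 0·9/14 = 20/7.

20/7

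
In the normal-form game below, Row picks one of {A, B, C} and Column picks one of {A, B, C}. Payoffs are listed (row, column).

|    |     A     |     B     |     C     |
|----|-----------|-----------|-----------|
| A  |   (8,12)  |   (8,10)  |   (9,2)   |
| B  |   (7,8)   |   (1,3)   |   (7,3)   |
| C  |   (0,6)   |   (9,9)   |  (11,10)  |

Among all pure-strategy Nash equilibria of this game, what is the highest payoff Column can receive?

12

Both A is a pure NE (Row: 8 ≥ 7; Column: 12 ≥ 10). Column gets 12.
Both C is a pure NE (Row: 11 ≥ 9; Column: 10 ≥ 9). Column gets 10.
Every other cell has a profitable deviation for at least one player. Highest of {12, 10} is 12.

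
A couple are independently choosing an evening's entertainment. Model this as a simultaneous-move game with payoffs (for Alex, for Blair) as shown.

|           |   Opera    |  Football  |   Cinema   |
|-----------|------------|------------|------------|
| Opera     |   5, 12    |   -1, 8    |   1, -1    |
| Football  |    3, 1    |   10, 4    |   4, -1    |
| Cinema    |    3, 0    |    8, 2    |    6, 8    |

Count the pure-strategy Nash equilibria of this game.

Both Opera: Alex gets 5 (best alternative 3); Blair gets 12 (best alternative 8). Neither deviates — NE.
Both Football: Alex gets 10 (best alternative 8); Blair gets 4 (best alternative 1). Neither deviates — NE.
Both Cinema: Alex gets 6 (best alternative 4); Blair gets 8 (best alternative 2). Neither deviates — NE.
(Cinema, Football) is not a NE: Alex would switch to Football (10 > 8).
No other cell survives both best-response checks, so there are 3 pure NE.

3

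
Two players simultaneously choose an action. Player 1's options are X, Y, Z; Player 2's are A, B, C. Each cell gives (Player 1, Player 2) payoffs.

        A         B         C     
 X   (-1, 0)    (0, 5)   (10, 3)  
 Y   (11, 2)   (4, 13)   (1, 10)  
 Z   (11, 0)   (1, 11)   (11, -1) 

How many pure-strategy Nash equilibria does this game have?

(Y, B): Player 1 gets 4 (best alternative 1); Player 2 gets 13 (best alternative 10). Neither deviates — NE.
(Z, C) is not a NE: Player 2 would switch to B (11 > -1).
No other cell survives both best-response checks, so there is 1 pure NE.

1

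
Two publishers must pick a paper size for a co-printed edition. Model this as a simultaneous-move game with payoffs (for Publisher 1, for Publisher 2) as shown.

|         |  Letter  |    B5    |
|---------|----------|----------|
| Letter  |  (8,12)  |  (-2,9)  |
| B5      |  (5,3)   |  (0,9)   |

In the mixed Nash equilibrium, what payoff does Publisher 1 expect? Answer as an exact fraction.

Publisher 2 mixes with probability q on Letter, chosen so Publisher 1 is indifferent: 8q + (-2)(1−q) = 5q + 0(1−q) gives q = 2/5.
Publisher 1's expected payoff (from either row, since indifferent) is 8·2/5 + (-2)·3/5 = 2.

2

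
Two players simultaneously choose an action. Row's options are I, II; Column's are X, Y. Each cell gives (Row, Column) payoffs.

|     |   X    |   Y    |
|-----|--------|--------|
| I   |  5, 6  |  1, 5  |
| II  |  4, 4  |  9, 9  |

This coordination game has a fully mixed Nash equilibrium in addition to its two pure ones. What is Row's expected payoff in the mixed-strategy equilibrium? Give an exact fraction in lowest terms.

Column mixes with probability q on X, chosen so Row is indifferent: 5q + 1(1−q) = 4q + 9(1−q) gives q = 8/9.
Row's expected payoff (from either row, since indifferent) is 5·8/9 + 1·1/9 = 41/9.

41/9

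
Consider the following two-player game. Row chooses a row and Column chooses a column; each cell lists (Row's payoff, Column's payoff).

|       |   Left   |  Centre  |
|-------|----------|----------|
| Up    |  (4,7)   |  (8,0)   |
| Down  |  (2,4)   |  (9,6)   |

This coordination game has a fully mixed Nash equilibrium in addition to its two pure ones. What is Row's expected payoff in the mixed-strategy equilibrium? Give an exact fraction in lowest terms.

20/3

Column mixes with probability q on Left, chosen so Row is indifferent: 4q + 8(1−q) = 2q + 9(1−q) gives q = 1/3.
Row's expected payoff (from either row, since indifferent) is 4·1/3 + 8·2/3 = 20/3.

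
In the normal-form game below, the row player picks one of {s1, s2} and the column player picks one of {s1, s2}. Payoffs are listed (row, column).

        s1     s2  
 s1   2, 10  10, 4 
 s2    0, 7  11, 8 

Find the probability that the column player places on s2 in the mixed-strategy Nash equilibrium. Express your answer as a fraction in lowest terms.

The column player's mix q on s1 must make the row player indifferent between s1 and s2.
The row player's payoff from s1: 2q + 10(1−q). From s2: 0q + 11(1−q).
Set equal: 2q = 1(1−q) → q = 1/3.
Probability on s2 is 1 − 1/3 = 2/3.

2/3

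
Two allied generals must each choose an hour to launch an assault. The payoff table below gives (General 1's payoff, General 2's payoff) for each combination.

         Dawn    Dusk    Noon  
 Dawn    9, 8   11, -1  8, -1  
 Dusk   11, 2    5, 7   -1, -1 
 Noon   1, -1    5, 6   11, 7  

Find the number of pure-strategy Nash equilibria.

1

Both Noon: General 1 gets 11 (best alternative 8); General 2 gets 7 (best alternative 6). Neither deviates — NE.
Both Dusk is not a NE: General 1 would switch to Dawn (11 > 5).
No other cell survives both best-response checks, so there is 1 pure NE.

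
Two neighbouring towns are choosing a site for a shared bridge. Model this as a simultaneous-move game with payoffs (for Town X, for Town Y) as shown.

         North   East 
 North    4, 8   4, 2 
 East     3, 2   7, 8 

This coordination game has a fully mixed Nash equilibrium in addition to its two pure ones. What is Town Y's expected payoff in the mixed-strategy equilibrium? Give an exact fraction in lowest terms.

5

Town X mixes with probability p on North, chosen so Town Y is indifferent: 8p + 2(1−p) = 2p + 8(1−p) gives p = 1/2.
Town Y's expected payoff is 8·1/2 + 2·1/2 = 5.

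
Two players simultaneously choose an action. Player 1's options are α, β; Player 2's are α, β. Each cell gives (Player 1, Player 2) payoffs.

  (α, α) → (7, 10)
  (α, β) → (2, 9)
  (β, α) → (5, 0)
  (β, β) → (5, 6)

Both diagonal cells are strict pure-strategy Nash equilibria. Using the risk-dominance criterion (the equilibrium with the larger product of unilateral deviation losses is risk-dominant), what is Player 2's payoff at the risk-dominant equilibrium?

6

At both α: Player 1 loses 7 − 5 = 2 by deviating; Player 2 loses 10 − 9 = 1. Product = 2·1 = 2.
At both β: Player 1 loses 5 − 2 = 3 by deviating; Player 2 loses 6 − 0 = 6. Product = 3·6 = 18.
18 > 2, so both β is risk-dominant. Player 2's payoff there is 6.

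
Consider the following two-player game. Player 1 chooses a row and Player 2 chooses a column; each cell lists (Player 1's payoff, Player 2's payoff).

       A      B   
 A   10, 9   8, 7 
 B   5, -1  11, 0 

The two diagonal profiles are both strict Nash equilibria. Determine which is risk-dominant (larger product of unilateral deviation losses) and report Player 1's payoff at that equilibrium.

At both A: Player 1 loses 10 − 5 = 5 by deviating; Player 2 loses 9 − 7 = 2. Product = 5·2 = 10.
At both B: Player 1 loses 11 − 8 = 3 by deviating; Player 2 loses 0 − (-1) = 1. Product = 3·1 = 3.
10 > 3, so both A is risk-dominant. Player 1's payoff there is 10.

10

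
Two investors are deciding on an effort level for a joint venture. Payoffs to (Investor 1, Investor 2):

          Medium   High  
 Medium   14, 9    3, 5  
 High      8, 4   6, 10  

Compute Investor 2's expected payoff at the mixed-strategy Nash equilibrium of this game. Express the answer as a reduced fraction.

7

Investor 1 mixes with probability p on Medium, chosen so Investor 2 is indifferent: 9p + 4(1−p) = 5p + 10(1−p) gives p = 3/5.
Investor 2's expected payoff is 9·3/5 + 4·2/5 = 7.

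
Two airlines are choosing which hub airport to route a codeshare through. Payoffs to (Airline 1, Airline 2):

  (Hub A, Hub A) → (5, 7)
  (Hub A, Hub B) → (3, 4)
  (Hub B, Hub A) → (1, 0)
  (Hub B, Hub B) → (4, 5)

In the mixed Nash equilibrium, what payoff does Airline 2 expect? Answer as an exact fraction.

35/8

Airline 1 mixes with probability p on Hub A, chosen so Airline 2 is indifferent: 7p + 0(1−p) = 4p + 5(1−p) gives p = 5/8.
Airline 2's expected payoff is 7·5/8 + 0·3/8 = 35/8.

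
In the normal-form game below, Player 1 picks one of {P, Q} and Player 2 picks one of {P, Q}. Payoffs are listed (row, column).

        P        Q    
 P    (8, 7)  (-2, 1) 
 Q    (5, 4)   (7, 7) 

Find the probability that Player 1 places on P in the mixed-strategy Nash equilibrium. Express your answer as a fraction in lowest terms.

Player 1's mix p on P must make Player 2 indifferent between P and Q.
Player 2's payoff from P: 7p + 4(1−p). From Q: 1p + 7(1−p).
Set equal: 6p = 3(1−p) → p = 3/9 = 1/3.

1/3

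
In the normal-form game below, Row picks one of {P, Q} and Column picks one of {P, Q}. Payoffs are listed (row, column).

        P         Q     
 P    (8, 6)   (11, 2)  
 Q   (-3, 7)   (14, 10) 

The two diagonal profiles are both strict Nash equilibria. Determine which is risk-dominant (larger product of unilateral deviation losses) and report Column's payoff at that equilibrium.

At both P: Row loses 8 − (-3) = 11 by deviating; Column loses 6 − 2 = 4. Product = 11·4 = 44.
At both Q: Row loses 14 − 11 = 3 by deviating; Column loses 10 − 7 = 3. Product = 3·3 = 9.
44 > 9, so both P is risk-dominant. Column's payoff there is 6.

6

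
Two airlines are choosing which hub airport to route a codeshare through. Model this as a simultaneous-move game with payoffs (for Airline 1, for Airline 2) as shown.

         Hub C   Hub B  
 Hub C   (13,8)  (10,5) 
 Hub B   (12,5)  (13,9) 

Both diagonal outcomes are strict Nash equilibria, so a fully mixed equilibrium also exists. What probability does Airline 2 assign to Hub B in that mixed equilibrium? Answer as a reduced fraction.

1/4

Airline 2's mix q on Hub C must make Airline 1 indifferent between Hub C and Hub B.
Airline 1's payoff from Hub C: 13q + 10(1−q). From Hub B: 12q + 13(1−q).
Set equal: 1q = 3(1−q) → q = 3/4.
Probability on Hub B is 1 − 3/4 = 1/4.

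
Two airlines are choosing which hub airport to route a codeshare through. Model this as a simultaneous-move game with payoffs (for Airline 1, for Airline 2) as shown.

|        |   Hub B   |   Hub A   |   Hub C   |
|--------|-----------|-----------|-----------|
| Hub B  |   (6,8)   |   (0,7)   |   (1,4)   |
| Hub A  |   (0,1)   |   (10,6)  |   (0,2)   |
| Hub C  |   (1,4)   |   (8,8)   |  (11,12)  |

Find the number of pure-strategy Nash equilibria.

Both Hub B: Airline 1 gets 6 (best alternative 1); Airline 2 gets 8 (best alternative 7). Neither deviates — NE.
Both Hub A: Airline 1 gets 10 (best alternative 8); Airline 2 gets 6 (best alternative 2). Neither deviates — NE.
Both Hub C: Airline 1 gets 11 (best alternative 1); Airline 2 gets 12 (best alternative 8). Neither deviates — NE.
(Hub A, Hub C) is not a NE: Airline 1 would switch to Hub C (11 > 0).
No other cell survives both best-response checks, so there are 3 pure NE.

3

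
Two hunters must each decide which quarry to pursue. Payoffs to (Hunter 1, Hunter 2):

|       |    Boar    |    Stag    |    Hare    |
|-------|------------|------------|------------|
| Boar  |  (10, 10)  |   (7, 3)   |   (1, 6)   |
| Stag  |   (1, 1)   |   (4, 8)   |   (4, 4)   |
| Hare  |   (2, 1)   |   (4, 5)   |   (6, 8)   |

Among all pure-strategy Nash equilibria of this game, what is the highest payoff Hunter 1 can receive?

Both Boar is a pure NE (Hunter 1: 10 ≥ 2; Hunter 2: 10 ≥ 6). Hunter 1 gets 10.
Both Hare is a pure NE (Hunter 1: 6 ≥ 4; Hunter 2: 8 ≥ 5). Hunter 1 gets 6.
Every other cell has a profitable deviation for at least one player. Highest of {10, 6} is 10.

10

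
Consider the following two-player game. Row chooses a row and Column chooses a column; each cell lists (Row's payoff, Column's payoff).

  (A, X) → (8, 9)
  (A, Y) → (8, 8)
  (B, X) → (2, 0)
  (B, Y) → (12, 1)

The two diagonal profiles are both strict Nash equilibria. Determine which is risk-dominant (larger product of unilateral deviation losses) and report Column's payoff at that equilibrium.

At (A, X): Row loses 8 − 2 = 6 by deviating; Column loses 9 − 8 = 1. Product = 6·1 = 6.
At (B, Y): Row loses 12 − 8 = 4 by deviating; Column loses 1 − 0 = 1. Product = 4·1 = 4.
6 > 4, so (A, X) is risk-dominant. Column's payoff there is 9.

9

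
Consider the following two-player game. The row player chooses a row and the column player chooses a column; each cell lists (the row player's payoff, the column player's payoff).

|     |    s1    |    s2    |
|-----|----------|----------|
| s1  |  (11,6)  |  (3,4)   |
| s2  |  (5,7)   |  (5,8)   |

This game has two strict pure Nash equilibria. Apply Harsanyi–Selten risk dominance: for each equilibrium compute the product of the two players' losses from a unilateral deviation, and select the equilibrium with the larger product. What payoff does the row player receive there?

At both s1: the row player loses 11 − 5 = 6 by deviating; the column player loses 6 − 4 = 2. Product = 6·2 = 12.
At both s2: the row player loses 5 − 3 = 2 by deviating; the column player loses 8 − 7 = 1. Product = 2·1 = 2.
12 > 2, so both s1 is risk-dominant. The row player's payoff there is 11.

11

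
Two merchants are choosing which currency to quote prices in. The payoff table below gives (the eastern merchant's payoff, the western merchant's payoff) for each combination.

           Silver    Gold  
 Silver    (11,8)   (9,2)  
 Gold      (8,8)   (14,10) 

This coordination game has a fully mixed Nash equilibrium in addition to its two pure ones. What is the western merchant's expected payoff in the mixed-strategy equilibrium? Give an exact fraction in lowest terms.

8

The eastern merchant mixes with probability p on Silver, chosen so the western merchant is indifferent: 8p + 8(1−p) = 2p + 10(1−p) gives p = 1/4.
The western merchant's expected payoff is 8·1/4 + 8·3/4 = 8.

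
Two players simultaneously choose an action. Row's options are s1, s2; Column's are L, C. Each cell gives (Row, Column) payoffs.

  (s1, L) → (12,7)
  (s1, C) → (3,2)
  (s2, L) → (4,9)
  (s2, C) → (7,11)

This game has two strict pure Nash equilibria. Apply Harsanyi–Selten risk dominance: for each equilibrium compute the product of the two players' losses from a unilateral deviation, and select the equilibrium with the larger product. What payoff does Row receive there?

12

At (s1, L): Row loses 12 − 4 = 8 by deviating; Column loses 7 − 2 = 5. Product = 8·5 = 40.
At (s2, C): Row loses 7 − 3 = 4 by deviating; Column loses 11 − 9 = 2. Product = 4·2 = 8.
40 > 8, so (s1, L) is risk-dominant. Row's payoff there is 12.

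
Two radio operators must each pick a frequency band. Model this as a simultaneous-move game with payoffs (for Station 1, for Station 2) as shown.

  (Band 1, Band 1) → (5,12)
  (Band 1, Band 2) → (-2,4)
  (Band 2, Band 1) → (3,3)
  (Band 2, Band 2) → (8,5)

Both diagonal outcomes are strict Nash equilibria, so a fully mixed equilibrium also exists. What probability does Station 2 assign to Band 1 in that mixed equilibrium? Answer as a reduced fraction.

5/6

Station 2's mix q on Band 1 must make Station 1 indifferent between Band 1 and Band 2.
Station 1's payoff from Band 1: 5q + (-2)(1−q). From Band 2: 3q + 8(1−q).
Set equal: 2q = 10(1−q) → q = 10/12 = 5/6.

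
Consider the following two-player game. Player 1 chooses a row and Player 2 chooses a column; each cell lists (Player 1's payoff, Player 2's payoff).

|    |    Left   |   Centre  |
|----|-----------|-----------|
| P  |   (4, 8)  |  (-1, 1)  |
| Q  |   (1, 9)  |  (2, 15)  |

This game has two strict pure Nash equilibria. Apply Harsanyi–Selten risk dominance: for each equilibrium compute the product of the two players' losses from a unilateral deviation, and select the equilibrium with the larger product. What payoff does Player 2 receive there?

8

At (P, Left): Player 1 loses 4 − 1 = 3 by deviating; Player 2 loses 8 − 1 = 7. Product = 3·7 = 21.
At (Q, Centre): Player 1 loses 2 − (-1) = 3 by deviating; Player 2 loses 15 − 9 = 6. Product = 3·6 = 18.
21 > 18, so (P, Left) is risk-dominant. Player 2's payoff there is 8.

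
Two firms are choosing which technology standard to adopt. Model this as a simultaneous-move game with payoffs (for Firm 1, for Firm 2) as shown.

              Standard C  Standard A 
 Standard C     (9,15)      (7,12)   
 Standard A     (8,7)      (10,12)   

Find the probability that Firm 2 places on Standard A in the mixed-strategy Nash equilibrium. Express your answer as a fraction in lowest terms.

1/4

Firm 2's mix q on Standard C must make Firm 1 indifferent between Standard C and Standard A.
Firm 1's payoff from Standard C: 9q + 7(1−q). From Standard A: 8q + 10(1−q).
Set equal: 1q = 3(1−q) → q = 3/4.
Probability on Standard A is 1 − 3/4 = 1/4.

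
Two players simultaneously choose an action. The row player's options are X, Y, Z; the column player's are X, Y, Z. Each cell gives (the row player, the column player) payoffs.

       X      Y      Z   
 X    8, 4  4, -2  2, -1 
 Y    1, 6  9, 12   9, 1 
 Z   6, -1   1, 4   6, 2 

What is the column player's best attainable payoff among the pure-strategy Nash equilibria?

12

Both X is a pure NE (the row player: 8 ≥ 6; the column player: 4 ≥ -1). The column player gets 4.
Both Y is a pure NE (the row player: 9 ≥ 4; the column player: 12 ≥ 6). The column player gets 12.
Every other cell has a profitable deviation for at least one player. Highest of {4, 12} is 12.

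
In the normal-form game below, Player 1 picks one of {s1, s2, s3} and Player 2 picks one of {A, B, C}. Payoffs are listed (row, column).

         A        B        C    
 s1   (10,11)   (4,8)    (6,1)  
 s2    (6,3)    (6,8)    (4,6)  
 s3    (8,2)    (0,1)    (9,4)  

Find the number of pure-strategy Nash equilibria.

(s1, A): Player 1 gets 10 (best alternative 8); Player 2 gets 11 (best alternative 8). Neither deviates — NE.
(s2, B): Player 1 gets 6 (best alternative 4); Player 2 gets 8 (best alternative 6). Neither deviates — NE.
(s3, C): Player 1 gets 9 (best alternative 6); Player 2 gets 4 (best alternative 2). Neither deviates — NE.
(s1, C) is not a NE: Player 1 would switch to s3 (9 > 6).
No other cell survives both best-response checks, so there are 3 pure NE.

3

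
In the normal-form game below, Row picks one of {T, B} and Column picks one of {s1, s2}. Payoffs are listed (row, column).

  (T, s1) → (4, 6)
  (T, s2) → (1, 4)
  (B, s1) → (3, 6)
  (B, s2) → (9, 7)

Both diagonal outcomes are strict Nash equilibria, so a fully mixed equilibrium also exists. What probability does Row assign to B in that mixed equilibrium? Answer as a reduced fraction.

Row's mix p on T must make Column indifferent between s1 and s2.
Column's payoff from s1: 6p + 6(1−p). From s2: 4p + 7(1−p).
Set equal: 2p = 1(1−p) → p = 1/3.
Probability on B is 1 − 1/3 = 2/3.

2/3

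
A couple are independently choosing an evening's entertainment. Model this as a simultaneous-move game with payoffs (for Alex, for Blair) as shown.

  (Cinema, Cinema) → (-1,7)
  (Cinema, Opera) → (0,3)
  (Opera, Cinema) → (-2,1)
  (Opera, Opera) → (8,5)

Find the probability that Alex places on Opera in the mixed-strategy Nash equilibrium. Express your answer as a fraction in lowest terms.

1/2

Alex's mix p on Cinema must make Blair indifferent between Cinema and Opera.
Blair's payoff from Cinema: 7p + 1(1−p). From Opera: 3p + 5(1−p).
Set equal: 4p = 4(1−p) → p = 4/8 = 1/2.
Probability on Opera is 1 − 1/2 = 1/2.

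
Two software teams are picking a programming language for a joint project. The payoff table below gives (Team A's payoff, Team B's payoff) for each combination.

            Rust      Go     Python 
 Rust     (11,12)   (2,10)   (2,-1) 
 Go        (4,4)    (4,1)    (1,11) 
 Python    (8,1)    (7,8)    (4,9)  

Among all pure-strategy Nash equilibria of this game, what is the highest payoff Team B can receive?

Both Rust is a pure NE (Team A: 11 ≥ 8; Team B: 12 ≥ 10). Team B gets 12.
Both Python is a pure NE (Team A: 4 ≥ 2; Team B: 9 ≥ 8). Team B gets 9.
Every other cell has a profitable deviation for at least one player. Highest of {12, 9} is 12.

12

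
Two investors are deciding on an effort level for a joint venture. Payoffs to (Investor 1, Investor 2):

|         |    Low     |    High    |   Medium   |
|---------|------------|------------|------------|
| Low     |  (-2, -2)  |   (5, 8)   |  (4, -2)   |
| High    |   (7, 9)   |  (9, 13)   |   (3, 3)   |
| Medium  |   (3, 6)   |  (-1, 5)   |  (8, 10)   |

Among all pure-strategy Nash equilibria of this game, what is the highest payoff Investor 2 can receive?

13

Both High is a pure NE (Investor 1: 9 ≥ 5; Investor 2: 13 ≥ 9). Investor 2 gets 13.
Both Medium is a pure NE (Investor 1: 8 ≥ 4; Investor 2: 10 ≥ 6). Investor 2 gets 10.
Every other cell has a profitable deviation for at least one player. Highest of {13, 10} is 13.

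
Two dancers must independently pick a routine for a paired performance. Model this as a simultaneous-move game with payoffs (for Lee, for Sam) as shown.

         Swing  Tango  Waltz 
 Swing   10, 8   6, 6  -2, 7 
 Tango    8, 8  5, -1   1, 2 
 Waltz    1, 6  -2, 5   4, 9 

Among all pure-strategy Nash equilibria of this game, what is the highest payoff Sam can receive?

Both Swing is a pure NE (Lee: 10 ≥ 8; Sam: 8 ≥ 7). Sam gets 8.
Both Waltz is a pure NE (Lee: 4 ≥ 1; Sam: 9 ≥ 6). Sam gets 9.
Every other cell has a profitable deviation for at least one player. Highest of {8, 9} is 9.

9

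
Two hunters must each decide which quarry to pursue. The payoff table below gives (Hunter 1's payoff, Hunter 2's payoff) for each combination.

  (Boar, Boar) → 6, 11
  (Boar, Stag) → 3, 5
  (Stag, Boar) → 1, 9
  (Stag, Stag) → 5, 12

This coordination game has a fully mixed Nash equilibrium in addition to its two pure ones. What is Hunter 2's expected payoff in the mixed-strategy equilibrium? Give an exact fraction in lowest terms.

29/3

Hunter 1 mixes with probability p on Boar, chosen so Hunter 2 is indifferent: 11p + 9(1−p) = 5p + 12(1−p) gives p = 1/3.
Hunter 2's expected payoff is 11·1/3 + 9·2/3 = 29/3.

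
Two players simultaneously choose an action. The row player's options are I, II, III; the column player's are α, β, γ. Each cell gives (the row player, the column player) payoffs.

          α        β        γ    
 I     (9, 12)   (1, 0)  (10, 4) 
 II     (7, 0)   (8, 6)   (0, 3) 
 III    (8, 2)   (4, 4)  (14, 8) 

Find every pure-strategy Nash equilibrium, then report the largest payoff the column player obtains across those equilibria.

(I, α) is a pure NE (the row player: 9 ≥ 8; the column player: 12 ≥ 4). The column player gets 12.
(II, β) is a pure NE (the row player: 8 ≥ 4; the column player: 6 ≥ 3). The column player gets 6.
(III, γ) is a pure NE (the row player: 14 ≥ 10; the column player: 8 ≥ 4). The column player gets 8.
Every other cell has a profitable deviation for at least one player. Highest of {12, 6, 8} is 12.

12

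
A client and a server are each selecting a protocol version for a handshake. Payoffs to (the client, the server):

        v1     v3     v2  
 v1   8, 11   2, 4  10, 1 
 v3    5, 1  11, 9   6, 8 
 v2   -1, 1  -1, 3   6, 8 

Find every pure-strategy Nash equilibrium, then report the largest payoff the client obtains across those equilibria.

Both v1 is a pure NE (the client: 8 ≥ 5; the server: 11 ≥ 4). The client gets 8.
Both v3 is a pure NE (the client: 11 ≥ 2; the server: 9 ≥ 8). The client gets 11.
Every other cell has a profitable deviation for at least one player. Highest of {8, 11} is 11.

11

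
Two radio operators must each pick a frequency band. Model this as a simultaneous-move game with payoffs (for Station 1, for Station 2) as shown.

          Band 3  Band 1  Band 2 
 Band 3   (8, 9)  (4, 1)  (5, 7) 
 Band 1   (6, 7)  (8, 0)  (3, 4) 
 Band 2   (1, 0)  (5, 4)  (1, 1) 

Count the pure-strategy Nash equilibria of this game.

1

Both Band 3: Station 1 gets 8 (best alternative 6); Station 2 gets 9 (best alternative 7). Neither deviates — NE.
Both Band 1 is not a NE: Station 2 would switch to Band 3 (7 > 0).
No other cell survives both best-response checks, so there is 1 pure NE.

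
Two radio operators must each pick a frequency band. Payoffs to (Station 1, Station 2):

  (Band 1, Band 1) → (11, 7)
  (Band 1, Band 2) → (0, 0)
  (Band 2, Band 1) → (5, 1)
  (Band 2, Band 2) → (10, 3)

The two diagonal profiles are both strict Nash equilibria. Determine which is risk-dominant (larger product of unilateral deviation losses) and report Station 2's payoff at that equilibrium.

7

At both Band 1: Station 1 loses 11 − 5 = 6 by deviating; Station 2 loses 7 − 0 = 7. Product = 6·7 = 42.
At both Band 2: Station 1 loses 10 − 0 = 10 by deviating; Station 2 loses 3 − 1 = 2. Product = 10·2 = 20.
42 > 20, so both Band 1 is risk-dominant. Station 2's payoff there is 7.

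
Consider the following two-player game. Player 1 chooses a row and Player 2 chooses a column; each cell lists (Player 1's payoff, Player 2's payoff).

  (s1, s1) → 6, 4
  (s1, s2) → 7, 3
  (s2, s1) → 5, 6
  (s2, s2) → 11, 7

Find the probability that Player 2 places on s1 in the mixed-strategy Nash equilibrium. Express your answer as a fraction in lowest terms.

Player 2's mix q on s1 must make Player 1 indifferent between s1 and s2.
Player 1's payoff from s1: 6q + 7(1−q). From s2: 5q + 11(1−q).
Set equal: 1q = 4(1−q) → q = 4/5.

4/5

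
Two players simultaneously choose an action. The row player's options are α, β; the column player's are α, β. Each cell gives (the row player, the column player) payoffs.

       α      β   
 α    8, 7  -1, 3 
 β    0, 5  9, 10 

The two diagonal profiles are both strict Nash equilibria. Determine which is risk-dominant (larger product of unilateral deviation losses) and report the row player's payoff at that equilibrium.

9

At both α: the row player loses 8 − 0 = 8 by deviating; the column player loses 7 − 3 = 4. Product = 8·4 = 32.
At both β: the row player loses 9 − (-1) = 10 by deviating; the column player loses 10 − 5 = 5. Product = 10·5 = 50.
50 > 32, so both β is risk-dominant. The row player's payoff there is 9.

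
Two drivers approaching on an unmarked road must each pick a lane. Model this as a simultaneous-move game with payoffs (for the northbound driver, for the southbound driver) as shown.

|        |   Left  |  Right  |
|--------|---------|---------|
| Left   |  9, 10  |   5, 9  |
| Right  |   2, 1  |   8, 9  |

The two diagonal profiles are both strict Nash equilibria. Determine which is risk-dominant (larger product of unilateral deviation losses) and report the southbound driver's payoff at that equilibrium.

At both Left: the northbound driver loses 9 − 2 = 7 by deviating; the southbound driver loses 10 − 9 = 1. Product = 7·1 = 7.
At both Right: the northbound driver loses 8 − 5 = 3 by deviating; the southbound driver loses 9 − 1 = 8. Product = 3·8 = 24.
24 > 7, so both Right is risk-dominant. The southbound driver's payoff there is 9.

9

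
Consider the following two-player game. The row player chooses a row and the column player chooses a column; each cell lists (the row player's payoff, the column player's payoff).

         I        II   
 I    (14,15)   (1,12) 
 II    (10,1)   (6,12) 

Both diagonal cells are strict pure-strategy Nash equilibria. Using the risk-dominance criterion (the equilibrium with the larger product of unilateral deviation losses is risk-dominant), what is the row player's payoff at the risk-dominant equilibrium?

6

At both I: the row player loses 14 − 10 = 4 by deviating; the column player loses 15 − 12 = 3. Product = 4·3 = 12.
At both II: the row player loses 6 − 1 = 5 by deviating; the column player loses 12 − 1 = 11. Product = 5·11 = 55.
55 > 12, so both II is risk-dominant. The row player's payoff there is 6.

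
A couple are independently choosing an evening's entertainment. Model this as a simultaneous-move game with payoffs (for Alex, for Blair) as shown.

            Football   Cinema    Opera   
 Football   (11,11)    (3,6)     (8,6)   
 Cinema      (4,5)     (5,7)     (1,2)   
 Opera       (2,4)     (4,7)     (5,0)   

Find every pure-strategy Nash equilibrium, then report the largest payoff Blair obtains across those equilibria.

11

Both Football is a pure NE (Alex: 11 ≥ 4; Blair: 11 ≥ 6). Blair gets 11.
Both Cinema is a pure NE (Alex: 5 ≥ 4; Blair: 7 ≥ 5). Blair gets 7.
Every other cell has a profitable deviation for at least one player. Highest of {11, 7} is 11.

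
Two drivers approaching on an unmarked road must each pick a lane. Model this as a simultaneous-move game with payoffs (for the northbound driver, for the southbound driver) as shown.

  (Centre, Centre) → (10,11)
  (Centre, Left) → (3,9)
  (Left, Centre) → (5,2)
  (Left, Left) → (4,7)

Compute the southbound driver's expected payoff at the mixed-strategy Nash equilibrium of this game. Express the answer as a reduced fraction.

59/7

The northbound driver mixes with probability p on Centre, chosen so the southbound driver is indifferent: 11p + 2(1−p) = 9p + 7(1−p) gives p = 5/7.
The southbound driver's expected payoff is 11·5/7 + 2·2/7 = 59/7.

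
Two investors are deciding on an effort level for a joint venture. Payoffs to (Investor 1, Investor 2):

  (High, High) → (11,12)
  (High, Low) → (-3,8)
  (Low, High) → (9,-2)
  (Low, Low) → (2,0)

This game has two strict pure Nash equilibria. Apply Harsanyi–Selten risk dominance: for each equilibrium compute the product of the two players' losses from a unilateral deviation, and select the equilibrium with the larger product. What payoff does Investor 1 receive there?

At both High: Investor 1 loses 11 − 9 = 2 by deviating; Investor 2 loses 12 − 8 = 4. Product = 2·4 = 8.
At both Low: Investor 1 loses 2 − (-3) = 5 by deviating; Investor 2 loses 0 − (-2) = 2. Product = 5·2 = 10.
10 > 8, so both Low is risk-dominant. Investor 1's payoff there is 2.

2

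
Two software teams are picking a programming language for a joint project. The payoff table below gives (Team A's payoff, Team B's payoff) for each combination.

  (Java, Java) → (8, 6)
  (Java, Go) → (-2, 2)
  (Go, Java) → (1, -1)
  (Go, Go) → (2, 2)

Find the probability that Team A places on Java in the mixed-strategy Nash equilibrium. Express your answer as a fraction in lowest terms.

Team A's mix p on Java must make Team B indifferent between Java and Go.
Team B's payoff from Java: 6p + (-1)(1−p). From Go: 2p + 2(1−p).
Set equal: 4p = 3(1−p) → p = 3/7.

3/7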